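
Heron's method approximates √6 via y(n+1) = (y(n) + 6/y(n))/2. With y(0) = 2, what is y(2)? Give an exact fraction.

y(1) = (2 + 6/2)/2 = 5/2.
y(2) = (5/2 + 6/(5/2))/2 = 49/20.

49/20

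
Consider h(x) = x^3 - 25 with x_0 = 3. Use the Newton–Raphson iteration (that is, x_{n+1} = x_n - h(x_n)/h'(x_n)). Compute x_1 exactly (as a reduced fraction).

h'(x) = 3x^2.
h(3) = 2, h'(3) = 27, so x_1 = 3 - 2/27 = 79/27.

79/27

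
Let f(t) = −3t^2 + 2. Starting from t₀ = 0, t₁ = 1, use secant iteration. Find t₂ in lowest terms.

f(0) = 2, f(1) = −1. t₂ = 1 − (−1)·(1 − 0)/((−1) − 2) = 2/3.

2/3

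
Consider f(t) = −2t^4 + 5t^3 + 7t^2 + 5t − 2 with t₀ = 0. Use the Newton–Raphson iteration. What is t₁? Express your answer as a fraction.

f'(t) = −8t^3 + 15t^2 + 14t + 5.
f(0) = −2, f'(0) = 5, so t₁ = 0 − (−2)/5 = 2/5.

2/5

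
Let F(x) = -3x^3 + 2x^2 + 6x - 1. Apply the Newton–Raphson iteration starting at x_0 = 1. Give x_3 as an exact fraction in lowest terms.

F'(x) = -9x^2 + 4x + 6.
F(1) = 4, F'(1) = 1, so x_1 = 1 - 4/1 = -3.
F(-3) = 80, F'(-3) = -87, so x_2 = (-3) - 80/(-87) = -181/87.
F(-181/87) = 4870400/219501, F'(-181/87) = -104141/2523, so x_3 = (-181/87) - (4870400/219501)/(-104141/2523) = -4659707/3020089.

-4659707/3020089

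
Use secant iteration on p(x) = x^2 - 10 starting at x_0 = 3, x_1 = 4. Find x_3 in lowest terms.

p(3) = -1, p(4) = 6. x_2 = 4 - 6·(4 - 3)/(6 - (-1)) = 22/7.
p(4) = 6, p(22/7) = -6/49. x_3 = (22/7) - (-6/49)·((22/7) - 4)/((-6/49) - 6) = 79/25.

79/25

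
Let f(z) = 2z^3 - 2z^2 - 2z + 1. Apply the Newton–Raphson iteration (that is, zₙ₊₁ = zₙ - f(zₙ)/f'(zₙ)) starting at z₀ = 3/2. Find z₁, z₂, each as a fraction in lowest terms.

z₁ = 16/11, z₂ = 9421/6490

f'(z) = 6z^2 - 4z - 2.
f(3/2) = 1/4, f'(3/2) = 11/2, so z₁ = (3/2) - (1/4)/(11/2) = 16/11.
f(16/11) = 19/1331, f'(16/11) = 590/121, so z₂ = (16/11) - (19/1331)/(590/121) = 9421/6490.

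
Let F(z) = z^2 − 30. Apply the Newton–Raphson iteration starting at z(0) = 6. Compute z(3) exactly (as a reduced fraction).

F'(z) = 2z.
F(6) = 6, F'(6) = 12, so z(1) = 6 − 6/12 = 11/2.
F(11/2) = 1/4, F'(11/2) = 11, so z(2) = (11/2) − (1/4)/11 = 241/44.
F(241/44) = 1/1936, F'(241/44) = 241/22, so z(3) = (241/44) − (1/1936)/(241/22) = 116161/21208.

116161/21208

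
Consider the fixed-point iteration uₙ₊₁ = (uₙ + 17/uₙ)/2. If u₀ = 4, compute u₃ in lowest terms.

9478657/2298912

u₁ = (4 + 17/4)/2 = 33/8.
u₂ = (33/8 + 17/(33/8))/2 = 2177/528.
u₃ = (2177/528 + 17/(2177/528))/2 = 9478657/2298912.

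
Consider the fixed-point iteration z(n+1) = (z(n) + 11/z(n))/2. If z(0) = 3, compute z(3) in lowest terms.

z(1) = (3 + 11/3)/2 = 10/3.
z(2) = (10/3 + 11/(10/3))/2 = 199/60.
z(3) = (199/60 + 11/(199/60))/2 = 79201/23880.

79201/23880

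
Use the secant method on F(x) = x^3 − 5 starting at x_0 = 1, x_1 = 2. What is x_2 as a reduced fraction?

11/7

F(1) = −4, F(2) = 3. x_2 = 2 − 3·(2 − 1)/(3 − (−4)) = 11/7.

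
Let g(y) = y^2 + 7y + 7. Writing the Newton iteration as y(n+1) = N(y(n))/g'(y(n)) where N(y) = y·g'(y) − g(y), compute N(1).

g'(y) = 2y + 7.
N(y) = y·g'(y) − g(y) = y·(2y + 7) − (y^2 + 7y + 7) = y^2 − 7.
N(1) = −6.

−6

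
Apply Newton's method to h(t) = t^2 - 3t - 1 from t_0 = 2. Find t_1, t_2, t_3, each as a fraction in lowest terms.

t_1 = 5, t_2 = 26/7, t_3 = 725/217

h'(t) = 2t - 3.
h(2) = -3, h'(2) = 1, so t_1 = 2 - (-3)/1 = 5.
h(5) = 9, h'(5) = 7, so t_2 = 5 - 9/7 = 26/7.
h(26/7) = 81/49, h'(26/7) = 31/7, so t_3 = (26/7) - (81/49)/(31/7) = 725/217.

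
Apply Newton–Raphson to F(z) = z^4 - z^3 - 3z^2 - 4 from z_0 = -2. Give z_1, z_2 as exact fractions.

F'(z) = 4z^3 - 3z^2 - 6z.
F(-2) = 8, F'(-2) = -32, so z_1 = (-2) - 8/(-32) = -7/4.
F(-7/4) = 397/256, F'(-7/4) = -161/8, so z_2 = (-7/4) - (397/256)/(-161/8) = -8619/5152.

z_1 = -7/4, z_2 = -8619/5152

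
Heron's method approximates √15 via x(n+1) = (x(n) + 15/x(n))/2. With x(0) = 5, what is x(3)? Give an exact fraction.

x(1) = (5 + 15/5)/2 = 4.
x(2) = (4 + 15/4)/2 = 31/8.
x(3) = (31/8 + 15/(31/8))/2 = 1921/496.

1921/496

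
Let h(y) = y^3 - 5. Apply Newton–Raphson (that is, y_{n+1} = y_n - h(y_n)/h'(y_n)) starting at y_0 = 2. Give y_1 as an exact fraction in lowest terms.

7/4

h'(y) = 3y^2.
h(2) = 3, h'(2) = 12, so y_1 = 2 - 3/12 = 7/4.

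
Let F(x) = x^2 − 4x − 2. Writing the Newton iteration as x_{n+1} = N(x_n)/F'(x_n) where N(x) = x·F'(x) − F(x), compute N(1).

F'(x) = 2x − 4.
N(x) = x·F'(x) − F(x) = x·(2x − 4) − (x^2 − 4x − 2) = x^2 + 2.
N(1) = 3.

3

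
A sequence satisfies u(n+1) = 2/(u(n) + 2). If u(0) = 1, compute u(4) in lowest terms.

u(1) = 2/(1 + 2) = 2/3.
u(2) = 2/(2/3 + 2) = 3/4.
u(3) = 2/(3/4 + 2) = 8/11.
u(4) = 2/(8/11 + 2) = 11/15.

11/15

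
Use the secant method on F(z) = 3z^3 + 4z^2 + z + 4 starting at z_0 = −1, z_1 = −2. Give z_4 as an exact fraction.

−99343/60284

F(−1) = 4, F(−2) = −6. z_2 = (−2) − (−6)·((−2) − (−1))/((−6) − 4) = −7/5.
F(−2) = −6, F(−7/5) = 276/125. z_3 = (−7/5) − (276/125)·((−7/5) − (−2))/((276/125) − (−6)) = −89/57.
F(−7/5) = 276/125, F(−89/57) = 47564/61731. z_4 = (−89/57) − (47564/61731)·((−89/57) − (−7/5))/((47564/61731) − (276/125)) = −99343/60284.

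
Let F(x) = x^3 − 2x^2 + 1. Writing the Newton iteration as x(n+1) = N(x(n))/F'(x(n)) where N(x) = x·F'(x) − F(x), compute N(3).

35

F'(x) = 3x^2 − 4x.
N(x) = x·F'(x) − F(x) = x·(3x^2 − 4x) − (x^3 − 2x^2 + 1) = 2x^3 − 2x^2 − 1.
N(3) = 35.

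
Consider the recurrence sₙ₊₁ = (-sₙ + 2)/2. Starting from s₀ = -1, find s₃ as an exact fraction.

7/8

s₁ = (-(-1) + 2)/2 = 3/2.
s₂ = (-(3/2) + 2)/2 = 1/4.
s₃ = (-(1/4) + 2)/2 = 7/8.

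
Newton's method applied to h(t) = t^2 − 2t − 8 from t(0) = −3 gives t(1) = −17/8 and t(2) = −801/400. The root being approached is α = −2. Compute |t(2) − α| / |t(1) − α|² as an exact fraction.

4/25

t(1) − α = −17/8 − (−2) = −17/8 + 2 = −1/8, so |t(1) − α| = 1/8.
t(2) − α = −801/400 − (−2) = −801/400 + 2 = −1/400, so |t(2) − α| = 1/400.
|t(1) − α|² = 1/64.
Ratio = (1/400) / (1/64) = 4/25.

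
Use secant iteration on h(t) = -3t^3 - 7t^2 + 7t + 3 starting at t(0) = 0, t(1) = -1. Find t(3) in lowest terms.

h(0) = 3, h(-1) = -8. t(2) = (-1) - (-8)·((-1) - 0)/((-8) - 3) = -3/11.
h(-1) = -8, h(-3/11) = 840/1331. t(3) = (-3/11) - (840/1331)·((-3/11) - (-1))/((840/1331) - (-8)) = -117/359.

-117/359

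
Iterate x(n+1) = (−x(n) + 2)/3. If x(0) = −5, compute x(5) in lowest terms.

127/243

x(1) = (−(−5) + 2)/3 = 7/3.
x(2) = (−(7/3) + 2)/3 = −1/9.
x(3) = (−(−1/9) + 2)/3 = 19/27.
x(4) = (−(19/27) + 2)/3 = 35/81.
x(5) = (−(35/81) + 2)/3 = 127/243.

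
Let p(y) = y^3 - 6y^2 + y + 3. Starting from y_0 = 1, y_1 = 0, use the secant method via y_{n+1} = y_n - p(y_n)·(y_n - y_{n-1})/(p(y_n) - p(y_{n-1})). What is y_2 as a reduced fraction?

3/4

p(1) = -1, p(0) = 3. y_2 = 0 - 3·(0 - 1)/(3 - (-1)) = 3/4.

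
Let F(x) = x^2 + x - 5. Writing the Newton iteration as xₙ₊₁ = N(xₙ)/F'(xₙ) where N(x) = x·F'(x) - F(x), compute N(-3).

F'(x) = 2x + 1.
N(x) = x·F'(x) - F(x) = x·(2x + 1) - (x^2 + x - 5) = x^2 + 5.
N(-3) = 14.

14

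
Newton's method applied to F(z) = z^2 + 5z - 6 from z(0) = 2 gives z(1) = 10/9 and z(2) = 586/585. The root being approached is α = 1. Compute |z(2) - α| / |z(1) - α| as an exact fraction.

1/65

z(1) - α = 10/9 - 1 = 1/9, so |z(1) - α| = 1/9.
z(2) - α = 586/585 - 1 = 1/585, so |z(2) - α| = 1/585.
Ratio = (1/585) / (1/9) = 1/65.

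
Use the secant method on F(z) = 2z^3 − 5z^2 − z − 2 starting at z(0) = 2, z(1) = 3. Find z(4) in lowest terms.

1493661/532126

F(2) = −8, F(3) = 4. z(2) = 3 − 4·(3 − 2)/(4 − (−8)) = 8/3.
F(3) = 4, F(8/3) = −62/27. z(3) = (8/3) − (−62/27)·((8/3) − 3)/((−62/27) − 4) = 237/85.
F(8/3) = −62/27, F(237/85) = −188294/614125. z(4) = (237/85) − (−188294/614125)·((237/85) − (8/3))/((−188294/614125) − (−62/27)) = 1493661/532126.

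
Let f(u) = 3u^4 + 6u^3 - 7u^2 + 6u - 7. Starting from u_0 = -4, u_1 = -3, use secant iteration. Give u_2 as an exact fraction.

-751/248

f(-4) = 241, f(-3) = -7. u_2 = (-3) - (-7)·((-3) - (-4))/((-7) - 241) = -751/248.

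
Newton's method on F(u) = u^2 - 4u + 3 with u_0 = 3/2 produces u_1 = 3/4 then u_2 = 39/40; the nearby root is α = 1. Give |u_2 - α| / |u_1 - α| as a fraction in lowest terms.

u_1 - α = 3/4 - 1 = -1/4, so |u_1 - α| = 1/4.
u_2 - α = 39/40 - 1 = -1/40, so |u_2 - α| = 1/40.
Ratio = (1/40) / (1/4) = 1/10.

1/10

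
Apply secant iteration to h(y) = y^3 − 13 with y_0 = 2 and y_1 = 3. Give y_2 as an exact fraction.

h(2) = −5, h(3) = 14. y_2 = 3 − 14·(3 − 2)/(14 − (−5)) = 43/19.

43/19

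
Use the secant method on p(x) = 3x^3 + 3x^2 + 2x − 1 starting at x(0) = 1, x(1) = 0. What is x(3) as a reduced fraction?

64/155

p(1) = 7, p(0) = −1. x(2) = 0 − (−1)·(0 − 1)/((−1) − 7) = 1/8.
p(0) = −1, p(1/8) = −357/512. x(3) = (1/8) − (−357/512)·((1/8) − 0)/((−357/512) − (−1)) = 64/155.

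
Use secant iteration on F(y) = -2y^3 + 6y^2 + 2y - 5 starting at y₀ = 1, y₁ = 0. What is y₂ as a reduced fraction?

F(1) = 1, F(0) = -5. y₂ = 0 - (-5)·(0 - 1)/((-5) - 1) = 5/6.

5/6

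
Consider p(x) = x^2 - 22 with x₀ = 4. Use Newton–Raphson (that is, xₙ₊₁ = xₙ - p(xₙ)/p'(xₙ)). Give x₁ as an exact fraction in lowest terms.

19/4

p'(x) = 2x.
p(4) = -6, p'(4) = 8, so x₁ = 4 - (-6)/8 = 19/4.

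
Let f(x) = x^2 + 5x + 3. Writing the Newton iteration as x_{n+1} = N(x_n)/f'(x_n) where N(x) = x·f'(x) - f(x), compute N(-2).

1

f'(x) = 2x + 5.
N(x) = x·f'(x) - f(x) = x·(2x + 5) - (x^2 + 5x + 3) = x^2 - 3.
N(-2) = 1.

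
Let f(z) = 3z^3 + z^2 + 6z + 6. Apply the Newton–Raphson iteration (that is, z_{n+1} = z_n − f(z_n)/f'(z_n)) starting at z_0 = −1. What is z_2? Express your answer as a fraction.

−19595/23621

f'(z) = 9z^2 + 2z + 6.
f(−1) = −2, f'(−1) = 13, so z_1 = (−1) − (−2)/13 = −11/13.
f(−11/13) = −392/2197, f'(−11/13) = 1817/169, so z_2 = (−11/13) − (−392/2197)/(1817/169) = −19595/23621.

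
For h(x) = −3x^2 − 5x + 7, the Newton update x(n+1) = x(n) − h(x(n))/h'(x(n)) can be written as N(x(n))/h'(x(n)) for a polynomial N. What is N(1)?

−10

h'(x) = −6x − 5.
N(x) = x·h'(x) − h(x) = x·(−6x − 5) − (−3x^2 − 5x + 7) = −3x^2 − 7.
N(1) = −10.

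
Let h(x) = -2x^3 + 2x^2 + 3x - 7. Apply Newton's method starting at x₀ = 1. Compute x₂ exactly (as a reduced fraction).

h'(x) = -6x^2 + 4x + 3.
h(1) = -4, h'(1) = 1, so x₁ = 1 - (-4)/1 = 5.
h(5) = -192, h'(5) = -127, so x₂ = 5 - (-192)/(-127) = 443/127.

443/127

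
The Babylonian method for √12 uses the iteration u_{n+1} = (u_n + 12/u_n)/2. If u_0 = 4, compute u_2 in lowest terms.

97/28

u_1 = (4 + 12/4)/2 = 7/2.
u_2 = (7/2 + 12/(7/2))/2 = 97/28.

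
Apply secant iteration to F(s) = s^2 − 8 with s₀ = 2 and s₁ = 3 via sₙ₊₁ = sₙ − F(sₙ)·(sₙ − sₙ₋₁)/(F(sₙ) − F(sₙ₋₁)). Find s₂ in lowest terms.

F(2) = −4, F(3) = 1. s₂ = 3 − 1·(3 − 2)/(1 − (−4)) = 14/5.

14/5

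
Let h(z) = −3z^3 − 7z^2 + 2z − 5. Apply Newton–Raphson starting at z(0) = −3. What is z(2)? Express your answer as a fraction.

h'(z) = −9z^2 − 14z + 2.
h(−3) = 7, h'(−3) = −37, so z(1) = (−3) − 7/(−37) = −104/37.
h(−104/37) = 35231/50653, h'(−104/37) = −40734/1369, so z(2) = (−104/37) − (35231/50653)/(−40734/1369) = −4201105/1507158.

−4201105/1507158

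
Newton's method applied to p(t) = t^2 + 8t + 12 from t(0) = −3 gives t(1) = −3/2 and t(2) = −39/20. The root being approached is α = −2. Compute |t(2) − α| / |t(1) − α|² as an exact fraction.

1/5

t(1) − α = −3/2 − (−2) = −3/2 + 2 = 1/2, so |t(1) − α| = 1/2.
t(2) − α = −39/20 − (−2) = −39/20 + 2 = 1/20, so |t(2) − α| = 1/20.
|t(1) − α|² = 1/4.
Ratio = (1/20) / (1/4) = 1/5.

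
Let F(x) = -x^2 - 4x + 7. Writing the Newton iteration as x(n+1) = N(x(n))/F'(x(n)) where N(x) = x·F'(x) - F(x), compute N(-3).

-16

F'(x) = -2x - 4.
N(x) = x·F'(x) - F(x) = x·(-2x - 4) - (-x^2 - 4x + 7) = -x^2 - 7.
N(-3) = -16.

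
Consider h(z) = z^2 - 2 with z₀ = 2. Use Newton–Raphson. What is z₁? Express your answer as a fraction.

3/2

h'(z) = 2z.
h(2) = 2, h'(2) = 4, so z₁ = 2 - 2/4 = 3/2.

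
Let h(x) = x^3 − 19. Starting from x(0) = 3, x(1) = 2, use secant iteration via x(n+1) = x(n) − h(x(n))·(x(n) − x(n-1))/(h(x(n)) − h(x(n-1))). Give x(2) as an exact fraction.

h(3) = 8, h(2) = −11. x(2) = 2 − (−11)·(2 − 3)/((−11) − 8) = 49/19.

49/19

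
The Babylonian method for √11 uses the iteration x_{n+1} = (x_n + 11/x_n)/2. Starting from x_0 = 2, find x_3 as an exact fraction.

x_1 = (2 + 11/2)/2 = 15/4.
x_2 = (15/4 + 11/(15/4))/2 = 401/120.
x_3 = (401/120 + 11/(401/120))/2 = 319201/96240.

319201/96240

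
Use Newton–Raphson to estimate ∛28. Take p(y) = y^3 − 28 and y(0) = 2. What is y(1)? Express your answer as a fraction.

p'(y) = 3y^2.
p(2) = −20, p'(2) = 12, so y(1) = 2 − (−20)/12 = 11/3.

11/3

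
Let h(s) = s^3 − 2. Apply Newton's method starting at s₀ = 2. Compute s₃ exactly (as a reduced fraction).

h'(s) = 3s^2.
h(2) = 6, h'(2) = 12, so s₁ = 2 − 6/12 = 3/2.
h(3/2) = 11/8, h'(3/2) = 27/4, so s₂ = (3/2) − (11/8)/(27/4) = 35/27.
h(35/27) = 3509/19683, h'(35/27) = 1225/243, so s₃ = (35/27) − (3509/19683)/(1225/243) = 125116/99225.

125116/99225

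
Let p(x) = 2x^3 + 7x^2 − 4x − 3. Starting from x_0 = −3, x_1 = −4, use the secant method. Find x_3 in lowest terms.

p(−3) = 18, p(−4) = −3. x_2 = (−4) − (−3)·((−4) − (−3))/((−3) − 18) = −27/7.
p(−4) = −3, p(−27/7) = 618/343. x_3 = (−27/7) − (618/343)·((−27/7) − (−4))/((618/343) − (−3)) = −2147/549.

−2147/549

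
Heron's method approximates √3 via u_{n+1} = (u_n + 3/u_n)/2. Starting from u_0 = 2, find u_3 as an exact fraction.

u_1 = (2 + 3/2)/2 = 7/4.
u_2 = (7/4 + 3/(7/4))/2 = 97/56.
u_3 = (97/56 + 3/(97/56))/2 = 18817/10864.

18817/10864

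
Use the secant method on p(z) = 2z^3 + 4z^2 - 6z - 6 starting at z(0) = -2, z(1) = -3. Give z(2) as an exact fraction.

p(-2) = 6, p(-3) = -6. z(2) = (-3) - (-6)·((-3) - (-2))/((-6) - 6) = -5/2.

-5/2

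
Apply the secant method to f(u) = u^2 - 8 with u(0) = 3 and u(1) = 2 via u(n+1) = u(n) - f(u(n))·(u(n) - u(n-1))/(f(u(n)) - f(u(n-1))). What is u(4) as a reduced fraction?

f(3) = 1, f(2) = -4. u(2) = 2 - (-4)·(2 - 3)/((-4) - 1) = 14/5.
f(2) = -4, f(14/5) = -4/25. u(3) = (14/5) - (-4/25)·((14/5) - 2)/((-4/25) - (-4)) = 17/6.
f(14/5) = -4/25, f(17/6) = 1/36. u(4) = (17/6) - (1/36)·((17/6) - (14/5))/((1/36) - (-4/25)) = 478/169.

478/169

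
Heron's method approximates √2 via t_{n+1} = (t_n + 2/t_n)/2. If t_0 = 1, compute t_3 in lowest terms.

t_1 = (1 + 2/1)/2 = 3/2.
t_2 = (3/2 + 2/(3/2))/2 = 17/12.
t_3 = (17/12 + 2/(17/12))/2 = 577/408.

577/408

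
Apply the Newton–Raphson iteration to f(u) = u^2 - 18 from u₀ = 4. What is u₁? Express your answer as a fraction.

17/4

f'(u) = 2u.
f(4) = -2, f'(4) = 8, so u₁ = 4 - (-2)/8 = 17/4.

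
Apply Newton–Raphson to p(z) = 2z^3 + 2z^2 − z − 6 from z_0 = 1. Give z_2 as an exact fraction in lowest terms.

p'(z) = 6z^2 + 4z − 1.
p(1) = −3, p'(1) = 9, so z_1 = 1 − (−3)/9 = 4/3.
p(4/3) = 26/27, p'(4/3) = 15, so z_2 = (4/3) − (26/27)/15 = 514/405.

514/405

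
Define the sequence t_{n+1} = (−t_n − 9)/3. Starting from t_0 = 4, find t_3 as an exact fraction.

−67/27

t_1 = (−4 − 9)/3 = −13/3.
t_2 = (−(−13/3) − 9)/3 = −14/9.
t_3 = (−(−14/9) − 9)/3 = −67/27.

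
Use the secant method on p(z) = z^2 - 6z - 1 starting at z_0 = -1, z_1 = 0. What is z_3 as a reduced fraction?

-7/43

p(-1) = 6, p(0) = -1. z_2 = 0 - (-1)·(0 - (-1))/((-1) - 6) = -1/7.
p(0) = -1, p(-1/7) = -6/49. z_3 = (-1/7) - (-6/49)·((-1/7) - 0)/((-6/49) - (-1)) = -7/43.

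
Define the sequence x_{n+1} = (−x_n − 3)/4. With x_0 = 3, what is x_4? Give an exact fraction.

x_1 = (−3 − 3)/4 = −3/2.
x_2 = (−(−3/2) − 3)/4 = −3/8.
x_3 = (−(−3/8) − 3)/4 = −21/32.
x_4 = (−(−21/32) − 3)/4 = −75/128.

−75/128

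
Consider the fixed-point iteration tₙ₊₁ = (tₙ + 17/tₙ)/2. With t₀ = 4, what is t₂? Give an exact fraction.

t₁ = (4 + 17/4)/2 = 33/8.
t₂ = (33/8 + 17/(33/8))/2 = 2177/528.

2177/528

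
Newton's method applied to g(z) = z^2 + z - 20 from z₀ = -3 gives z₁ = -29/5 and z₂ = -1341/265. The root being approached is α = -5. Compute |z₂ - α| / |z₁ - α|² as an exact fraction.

5/53

z₁ - α = -29/5 - (-5) = -29/5 + 5 = -4/5, so |z₁ - α| = 4/5.
z₂ - α = -1341/265 - (-5) = -1341/265 + 5 = -16/265, so |z₂ - α| = 16/265.
|z₁ - α|² = 16/25.
Ratio = (16/265) / (16/25) = 5/53.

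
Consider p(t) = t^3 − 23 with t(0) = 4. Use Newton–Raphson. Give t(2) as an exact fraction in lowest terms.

4714759/1641672

p'(t) = 3t^2.
p(4) = 41, p'(4) = 48, so t(1) = 4 − 41/48 = 151/48.
p(151/48) = 899335/110592, p'(151/48) = 22801/768, so t(2) = (151/48) − (899335/110592)/(22801/768) = 4714759/1641672.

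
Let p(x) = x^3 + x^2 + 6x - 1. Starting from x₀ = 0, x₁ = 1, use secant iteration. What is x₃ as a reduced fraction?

p(0) = -1, p(1) = 7. x₂ = 1 - 7·(1 - 0)/(7 - (-1)) = 1/8.
p(1) = 7, p(1/8) = -119/512. x₃ = (1/8) - (-119/512)·((1/8) - 1)/((-119/512) - 7) = 81/529.

81/529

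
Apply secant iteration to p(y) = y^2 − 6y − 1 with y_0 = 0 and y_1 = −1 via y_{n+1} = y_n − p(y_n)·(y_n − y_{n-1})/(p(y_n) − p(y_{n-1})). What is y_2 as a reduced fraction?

p(0) = −1, p(−1) = 6. y_2 = (−1) − 6·((−1) − 0)/(6 − (−1)) = −1/7.

−1/7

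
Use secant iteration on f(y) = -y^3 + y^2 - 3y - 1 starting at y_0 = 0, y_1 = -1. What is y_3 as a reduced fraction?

-9/34

f(0) = -1, f(-1) = 4. y_2 = (-1) - 4·((-1) - 0)/(4 - (-1)) = -1/5.
f(-1) = 4, f(-1/5) = -44/125. y_3 = (-1/5) - (-44/125)·((-1/5) - (-1))/((-44/125) - 4) = -9/34.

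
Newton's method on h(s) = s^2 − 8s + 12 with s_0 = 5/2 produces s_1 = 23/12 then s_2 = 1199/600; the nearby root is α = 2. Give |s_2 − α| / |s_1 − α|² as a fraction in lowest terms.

6/25

s_1 − α = 23/12 − 2 = −1/12, so |s_1 − α| = 1/12.
s_2 − α = 1199/600 − 2 = −1/600, so |s_2 − α| = 1/600.
|s_1 − α|² = 1/144.
Ratio = (1/600) / (1/144) = 6/25.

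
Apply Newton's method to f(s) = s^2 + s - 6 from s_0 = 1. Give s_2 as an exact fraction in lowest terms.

103/51

f'(s) = 2s + 1.
f(1) = -4, f'(1) = 3, so s_1 = 1 - (-4)/3 = 7/3.
f(7/3) = 16/9, f'(7/3) = 17/3, so s_2 = (7/3) - (16/9)/(17/3) = 103/51.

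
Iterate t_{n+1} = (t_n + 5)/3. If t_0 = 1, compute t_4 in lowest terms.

t_1 = (1 + 5)/3 = 2.
t_2 = (2 + 5)/3 = 7/3.
t_3 = ((7/3) + 5)/3 = 22/9.
t_4 = ((22/9) + 5)/3 = 67/27.

67/27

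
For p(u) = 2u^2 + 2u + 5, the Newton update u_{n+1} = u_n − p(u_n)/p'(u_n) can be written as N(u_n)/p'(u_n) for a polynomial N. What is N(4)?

27

p'(u) = 4u + 2.
N(u) = u·p'(u) − p(u) = u·(4u + 2) − (2u^2 + 2u + 5) = 2u^2 − 5.
N(4) = 27.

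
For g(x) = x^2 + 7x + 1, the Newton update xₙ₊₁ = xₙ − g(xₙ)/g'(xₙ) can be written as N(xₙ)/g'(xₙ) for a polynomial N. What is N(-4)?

15

g'(x) = 2x + 7.
N(x) = x·g'(x) − g(x) = x·(2x + 7) − (x^2 + 7x + 1) = x^2 − 1.
N(-4) = 15.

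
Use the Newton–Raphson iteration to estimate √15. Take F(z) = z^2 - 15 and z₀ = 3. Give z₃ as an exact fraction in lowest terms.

F'(z) = 2z.
F(3) = -6, F'(3) = 6, so z₁ = 3 - (-6)/6 = 4.
F(4) = 1, F'(4) = 8, so z₂ = 4 - 1/8 = 31/8.
F(31/8) = 1/64, F'(31/8) = 31/4, so z₃ = (31/8) - (1/64)/(31/4) = 1921/496.

1921/496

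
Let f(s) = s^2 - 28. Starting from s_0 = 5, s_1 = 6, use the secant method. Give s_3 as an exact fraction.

f(5) = -3, f(6) = 8. s_2 = 6 - 8·(6 - 5)/(8 - (-3)) = 58/11.
f(6) = 8, f(58/11) = -24/121. s_3 = (58/11) - (-24/121)·((58/11) - 6)/((-24/121) - 8) = 164/31.

164/31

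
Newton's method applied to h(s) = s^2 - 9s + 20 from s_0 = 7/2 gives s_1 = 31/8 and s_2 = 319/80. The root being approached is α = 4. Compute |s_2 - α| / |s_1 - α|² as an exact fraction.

4/5

s_1 - α = 31/8 - 4 = -1/8, so |s_1 - α| = 1/8.
s_2 - α = 319/80 - 4 = -1/80, so |s_2 - α| = 1/80.
|s_1 - α|² = 1/64.
Ratio = (1/80) / (1/64) = 4/5.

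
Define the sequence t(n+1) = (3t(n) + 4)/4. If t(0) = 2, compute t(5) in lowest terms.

1805/512

t(1) = (3·2 + 4)/4 = 5/2.
t(2) = (3·(5/2) + 4)/4 = 23/8.
t(3) = (3·(23/8) + 4)/4 = 101/32.
t(4) = (3·(101/32) + 4)/4 = 431/128.
t(5) = (3·(431/128) + 4)/4 = 1805/512.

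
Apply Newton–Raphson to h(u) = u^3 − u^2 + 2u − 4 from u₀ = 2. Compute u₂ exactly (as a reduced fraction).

h'(u) = 3u^2 − 2u + 2.
h(2) = 4, h'(2) = 10, so u₁ = 2 − 4/10 = 8/5.
h(8/5) = 92/125, h'(8/5) = 162/25, so u₂ = (8/5) − (92/125)/(162/25) = 602/405.

602/405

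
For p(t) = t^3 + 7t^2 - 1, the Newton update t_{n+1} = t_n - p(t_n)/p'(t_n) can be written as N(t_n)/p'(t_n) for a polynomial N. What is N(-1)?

6

p'(t) = 3t^2 + 14t.
N(t) = t·p'(t) - p(t) = t·(3t^2 + 14t) - (t^3 + 7t^2 - 1) = 2t^3 + 7t^2 + 1.
N(-1) = 6.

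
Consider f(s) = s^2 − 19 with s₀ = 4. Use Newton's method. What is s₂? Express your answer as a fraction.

f'(s) = 2s.
f(4) = −3, f'(4) = 8, so s₁ = 4 − (−3)/8 = 35/8.
f(35/8) = 9/64, f'(35/8) = 35/4, so s₂ = (35/8) − (9/64)/(35/4) = 2441/560.

2441/560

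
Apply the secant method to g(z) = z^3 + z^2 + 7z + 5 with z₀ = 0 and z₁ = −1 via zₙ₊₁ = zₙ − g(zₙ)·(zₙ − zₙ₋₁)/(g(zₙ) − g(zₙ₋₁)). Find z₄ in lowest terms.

−8684195/11819313

g(0) = 5, g(−1) = −2. z₂ = (−1) − (−2)·((−1) − 0)/((−2) − 5) = −5/7.
g(−1) = −2, g(−5/7) = 50/343. z₃ = (−5/7) − (50/343)·((−5/7) − (−1))/((50/343) − (−2)) = −135/184.
g(−5/7) = 50/343, g(−135/184) = 46625/6229504. z₄ = (−135/184) − (46625/6229504)·((−135/184) − (−5/7))/((46625/6229504) − (50/343)) = −8684195/11819313.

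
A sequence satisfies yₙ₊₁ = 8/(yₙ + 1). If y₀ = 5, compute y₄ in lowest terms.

248/87

y₁ = 8/(5 + 1) = 4/3.
y₂ = 8/(4/3 + 1) = 24/7.
y₃ = 8/(24/7 + 1) = 56/31.
y₄ = 8/(56/31 + 1) = 248/87.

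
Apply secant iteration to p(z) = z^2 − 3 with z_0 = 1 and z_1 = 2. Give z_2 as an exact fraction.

5/3

p(1) = −2, p(2) = 1. z_2 = 2 − 1·(2 − 1)/(1 − (−2)) = 5/3.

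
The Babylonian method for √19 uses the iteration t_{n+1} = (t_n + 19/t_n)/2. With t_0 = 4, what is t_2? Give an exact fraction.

2441/560

t_1 = (4 + 19/4)/2 = 35/8.
t_2 = (35/8 + 19/(35/8))/2 = 2441/560.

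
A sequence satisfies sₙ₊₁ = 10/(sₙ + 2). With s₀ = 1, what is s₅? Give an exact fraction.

s₁ = 10/(1 + 2) = 10/3.
s₂ = 10/(10/3 + 2) = 15/8.
s₃ = 10/(15/8 + 2) = 80/31.
s₄ = 10/(80/31 + 2) = 155/71.
s₅ = 10/(155/71 + 2) = 710/297.

710/297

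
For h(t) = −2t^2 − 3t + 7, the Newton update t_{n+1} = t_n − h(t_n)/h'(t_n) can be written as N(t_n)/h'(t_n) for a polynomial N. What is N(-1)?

−9

h'(t) = −4t − 3.
N(t) = t·h'(t) − h(t) = t·(−4t − 3) − (−2t^2 − 3t + 7) = −2t^2 − 7.
N(-1) = −9.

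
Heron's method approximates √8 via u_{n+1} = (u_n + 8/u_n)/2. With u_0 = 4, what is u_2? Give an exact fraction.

17/6

u_1 = (4 + 8/4)/2 = 3.
u_2 = (3 + 8/3)/2 = 17/6.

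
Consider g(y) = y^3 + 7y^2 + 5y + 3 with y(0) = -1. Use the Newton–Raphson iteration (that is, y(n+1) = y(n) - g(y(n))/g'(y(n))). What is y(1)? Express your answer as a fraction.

g'(y) = 3y^2 + 14y + 5.
g(-1) = 4, g'(-1) = -6, so y(1) = (-1) - 4/(-6) = -1/3.

-1/3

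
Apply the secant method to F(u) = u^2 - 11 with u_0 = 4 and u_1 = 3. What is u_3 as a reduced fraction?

F(4) = 5, F(3) = -2. u_2 = 3 - (-2)·(3 - 4)/((-2) - 5) = 23/7.
F(3) = -2, F(23/7) = -10/49. u_3 = (23/7) - (-10/49)·((23/7) - 3)/((-10/49) - (-2)) = 73/22.

73/22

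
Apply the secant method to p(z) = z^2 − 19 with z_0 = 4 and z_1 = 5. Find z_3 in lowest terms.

61/14

p(4) = −3, p(5) = 6. z_2 = 5 − 6·(5 − 4)/(6 − (−3)) = 13/3.
p(5) = 6, p(13/3) = −2/9. z_3 = (13/3) − (−2/9)·((13/3) − 5)/((−2/9) − 6) = 61/14.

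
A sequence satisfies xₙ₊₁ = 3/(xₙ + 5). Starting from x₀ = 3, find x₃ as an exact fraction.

129/239

x₁ = 3/(3 + 5) = 3/8.
x₂ = 3/(3/8 + 5) = 24/43.
x₃ = 3/(24/43 + 5) = 129/239.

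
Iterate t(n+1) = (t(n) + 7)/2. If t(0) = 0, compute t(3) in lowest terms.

49/8

t(1) = (0 + 7)/2 = 7/2.
t(2) = ((7/2) + 7)/2 = 21/4.
t(3) = ((21/4) + 7)/2 = 49/8.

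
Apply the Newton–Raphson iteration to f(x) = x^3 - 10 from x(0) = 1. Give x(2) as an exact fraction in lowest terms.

23/8

f'(x) = 3x^2.
f(1) = -9, f'(1) = 3, so x(1) = 1 - (-9)/3 = 4.
f(4) = 54, f'(4) = 48, so x(2) = 4 - 54/48 = 23/8.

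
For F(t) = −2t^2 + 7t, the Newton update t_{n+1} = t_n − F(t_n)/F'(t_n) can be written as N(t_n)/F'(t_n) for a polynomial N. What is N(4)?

−32

F'(t) = −4t + 7.
N(t) = t·F'(t) − F(t) = t·(−4t + 7) − (−2t^2 + 7t) = −2t^2.
N(4) = −32.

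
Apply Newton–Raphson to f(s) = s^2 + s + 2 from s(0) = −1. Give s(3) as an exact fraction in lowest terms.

−17/3

f'(s) = 2s + 1.
f(−1) = 2, f'(−1) = −1, so s(1) = (−1) − 2/(−1) = 1.
f(1) = 4, f'(1) = 3, so s(2) = 1 − 4/3 = −1/3.
f(−1/3) = 16/9, f'(−1/3) = 1/3, so s(3) = (−1/3) − (16/9)/(1/3) = −17/3.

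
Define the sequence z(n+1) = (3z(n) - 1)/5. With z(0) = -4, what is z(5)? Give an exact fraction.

-2413/3125

z(1) = (3·(-4) - 1)/5 = -13/5.
z(2) = (3·(-13/5) - 1)/5 = -44/25.
z(3) = (3·(-44/25) - 1)/5 = -157/125.
z(4) = (3·(-157/125) - 1)/5 = -596/625.
z(5) = (3·(-596/625) - 1)/5 = -2413/3125.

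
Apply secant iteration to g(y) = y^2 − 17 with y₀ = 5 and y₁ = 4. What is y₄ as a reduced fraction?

11153/2705

g(5) = 8, g(4) = −1. y₂ = 4 − (−1)·(4 − 5)/((−1) − 8) = 37/9.
g(4) = −1, g(37/9) = −8/81. y₃ = (37/9) − (−8/81)·((37/9) − 4)/((−8/81) − (−1)) = 301/73.
g(37/9) = −8/81, g(301/73) = 8/5329. y₄ = (301/73) − (8/5329)·((301/73) − (37/9))/((8/5329) − (−8/81)) = 11153/2705.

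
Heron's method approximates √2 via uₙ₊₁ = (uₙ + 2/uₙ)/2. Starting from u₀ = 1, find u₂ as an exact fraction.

17/12

u₁ = (1 + 2/1)/2 = 3/2.
u₂ = (3/2 + 2/(3/2))/2 = 17/12.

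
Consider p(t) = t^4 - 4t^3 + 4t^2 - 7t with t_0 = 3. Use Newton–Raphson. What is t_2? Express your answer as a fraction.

2548665/732887

p'(t) = 4t^3 - 12t^2 + 8t - 7.
p(3) = -12, p'(3) = 17, so t_1 = 3 - (-12)/17 = 63/17.
p(63/17) = 1171296/83521, p'(63/17) = 301777/4913, so t_2 = (63/17) - (1171296/83521)/(301777/4913) = 2548665/732887.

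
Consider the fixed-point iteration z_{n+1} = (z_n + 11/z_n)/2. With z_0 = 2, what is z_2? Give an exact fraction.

z_1 = (2 + 11/2)/2 = 15/4.
z_2 = (15/4 + 11/(15/4))/2 = 401/120.

401/120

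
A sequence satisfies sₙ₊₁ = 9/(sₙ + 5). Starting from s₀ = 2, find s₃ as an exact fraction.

s₁ = 9/(2 + 5) = 9/7.
s₂ = 9/(9/7 + 5) = 63/44.
s₃ = 9/(63/44 + 5) = 396/283.

396/283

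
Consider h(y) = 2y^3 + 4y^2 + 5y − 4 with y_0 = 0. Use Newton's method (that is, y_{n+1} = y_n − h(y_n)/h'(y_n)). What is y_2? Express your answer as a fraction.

h'(y) = 6y^2 + 8y + 5.
h(0) = −4, h'(0) = 5, so y_1 = 0 − (−4)/5 = 4/5.
h(4/5) = 448/125, h'(4/5) = 381/25, so y_2 = (4/5) − (448/125)/(381/25) = 1076/1905.

1076/1905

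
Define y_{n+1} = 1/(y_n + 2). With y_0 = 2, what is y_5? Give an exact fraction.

53/128

y_1 = 1/(2 + 2) = 1/4.
y_2 = 1/(1/4 + 2) = 4/9.
y_3 = 1/(4/9 + 2) = 9/22.
y_4 = 1/(9/22 + 2) = 22/53.
y_5 = 1/(22/53 + 2) = 53/128.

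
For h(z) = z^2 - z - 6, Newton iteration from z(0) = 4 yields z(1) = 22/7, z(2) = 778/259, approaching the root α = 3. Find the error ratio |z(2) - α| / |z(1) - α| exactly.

z(1) - α = 22/7 - 3 = 1/7, so |z(1) - α| = 1/7.
z(2) - α = 778/259 - 3 = 1/259, so |z(2) - α| = 1/259.
Ratio = (1/259) / (1/7) = 1/37.

1/37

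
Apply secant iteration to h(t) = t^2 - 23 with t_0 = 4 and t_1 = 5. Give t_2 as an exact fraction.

43/9

h(4) = -7, h(5) = 2. t_2 = 5 - 2·(5 - 4)/(2 - (-7)) = 43/9.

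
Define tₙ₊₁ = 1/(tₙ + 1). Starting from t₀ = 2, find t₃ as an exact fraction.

4/7

t₁ = 1/(2 + 1) = 1/3.
t₂ = 1/(1/3 + 1) = 3/4.
t₃ = 1/(3/4 + 1) = 4/7.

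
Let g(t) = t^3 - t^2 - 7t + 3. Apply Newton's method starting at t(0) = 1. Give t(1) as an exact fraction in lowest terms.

1/3

g'(t) = 3t^2 - 2t - 7.
g(1) = -4, g'(1) = -6, so t(1) = 1 - (-4)/(-6) = 1/3.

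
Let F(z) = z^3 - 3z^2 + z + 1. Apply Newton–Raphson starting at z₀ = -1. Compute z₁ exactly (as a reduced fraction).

-3/5

F'(z) = 3z^2 - 6z + 1.
F(-1) = -4, F'(-1) = 10, so z₁ = (-1) - (-4)/10 = -3/5.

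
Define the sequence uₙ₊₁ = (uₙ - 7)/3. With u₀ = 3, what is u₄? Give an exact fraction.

-277/81

u₁ = (3 - 7)/3 = -4/3.
u₂ = ((-4/3) - 7)/3 = -25/9.
u₃ = ((-25/9) - 7)/3 = -88/27.
u₄ = ((-88/27) - 7)/3 = -277/81.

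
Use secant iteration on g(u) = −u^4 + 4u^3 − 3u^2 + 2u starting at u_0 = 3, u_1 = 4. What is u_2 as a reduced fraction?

72/23

g(3) = 6, g(4) = −40. u_2 = 4 − (−40)·(4 − 3)/((−40) − 6) = 72/23.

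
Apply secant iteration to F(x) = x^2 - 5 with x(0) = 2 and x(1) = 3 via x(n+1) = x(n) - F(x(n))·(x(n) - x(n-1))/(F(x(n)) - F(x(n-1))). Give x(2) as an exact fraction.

F(2) = -1, F(3) = 4. x(2) = 3 - 4·(3 - 2)/(4 - (-1)) = 11/5.

11/5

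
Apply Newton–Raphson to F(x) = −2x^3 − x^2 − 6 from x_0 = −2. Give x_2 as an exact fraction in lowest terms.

−11381/6970

F'(x) = −6x^2 − 2x.
F(−2) = 6, F'(−2) = −20, so x_1 = (−2) − 6/(−20) = −17/10.
F(−17/10) = 117/125, F'(−17/10) = −697/50, so x_2 = (−17/10) − (117/125)/(−697/50) = −11381/6970.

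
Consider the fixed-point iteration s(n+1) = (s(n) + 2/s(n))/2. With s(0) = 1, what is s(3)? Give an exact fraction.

577/408

s(1) = (1 + 2/1)/2 = 3/2.
s(2) = (3/2 + 2/(3/2))/2 = 17/12.
s(3) = (17/12 + 2/(17/12))/2 = 577/408.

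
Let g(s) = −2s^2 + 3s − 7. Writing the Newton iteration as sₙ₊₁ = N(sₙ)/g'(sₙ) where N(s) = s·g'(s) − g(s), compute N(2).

g'(s) = −4s + 3.
N(s) = s·g'(s) − g(s) = s·(−4s + 3) − (−2s^2 + 3s − 7) = −2s^2 + 7.
N(2) = −1.

−1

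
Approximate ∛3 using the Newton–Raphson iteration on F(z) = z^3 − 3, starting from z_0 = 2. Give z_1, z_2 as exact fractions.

z_1 = 19/12, z_2 = 9451/6498

F'(z) = 3z^2.
F(2) = 5, F'(2) = 12, so z_1 = 2 − 5/12 = 19/12.
F(19/12) = 1675/1728, F'(19/12) = 361/48, so z_2 = (19/12) − (1675/1728)/(361/48) = 9451/6498.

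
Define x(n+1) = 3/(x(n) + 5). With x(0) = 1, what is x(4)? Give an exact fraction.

183/338

x(1) = 3/(1 + 5) = 1/2.
x(2) = 3/(1/2 + 5) = 6/11.
x(3) = 3/(6/11 + 5) = 33/61.
x(4) = 3/(33/61 + 5) = 183/338.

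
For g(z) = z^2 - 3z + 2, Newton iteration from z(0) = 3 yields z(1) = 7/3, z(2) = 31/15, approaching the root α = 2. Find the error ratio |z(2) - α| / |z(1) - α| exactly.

z(1) - α = 7/3 - 2 = 1/3, so |z(1) - α| = 1/3.
z(2) - α = 31/15 - 2 = 1/15, so |z(2) - α| = 1/15.
Ratio = (1/15) / (1/3) = 1/5.

1/5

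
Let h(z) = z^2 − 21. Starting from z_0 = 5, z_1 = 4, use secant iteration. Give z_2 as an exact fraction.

41/9

h(5) = 4, h(4) = −5. z_2 = 4 − (−5)·(4 − 5)/((−5) − 4) = 41/9.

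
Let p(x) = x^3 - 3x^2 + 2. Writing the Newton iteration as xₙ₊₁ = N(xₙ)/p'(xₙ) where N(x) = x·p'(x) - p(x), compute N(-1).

p'(x) = 3x^2 - 6x.
N(x) = x·p'(x) - p(x) = x·(3x^2 - 6x) - (x^3 - 3x^2 + 2) = 2x^3 - 3x^2 - 2.
N(-1) = -7.

-7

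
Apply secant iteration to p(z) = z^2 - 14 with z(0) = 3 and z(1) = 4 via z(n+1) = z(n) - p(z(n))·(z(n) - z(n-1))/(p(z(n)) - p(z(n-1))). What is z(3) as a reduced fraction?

101/27

p(3) = -5, p(4) = 2. z(2) = 4 - 2·(4 - 3)/(2 - (-5)) = 26/7.
p(4) = 2, p(26/7) = -10/49. z(3) = (26/7) - (-10/49)·((26/7) - 4)/((-10/49) - 2) = 101/27.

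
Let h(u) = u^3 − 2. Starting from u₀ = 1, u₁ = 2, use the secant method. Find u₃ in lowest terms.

75/62

h(1) = −1, h(2) = 6. u₂ = 2 − 6·(2 − 1)/(6 − (−1)) = 8/7.
h(2) = 6, h(8/7) = −174/343. u₃ = (8/7) − (−174/343)·((8/7) − 2)/((−174/343) − 6) = 75/62.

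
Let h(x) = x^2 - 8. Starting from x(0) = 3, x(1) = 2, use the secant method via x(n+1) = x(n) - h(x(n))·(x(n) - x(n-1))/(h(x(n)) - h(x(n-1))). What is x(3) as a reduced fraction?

17/6

h(3) = 1, h(2) = -4. x(2) = 2 - (-4)·(2 - 3)/((-4) - 1) = 14/5.
h(2) = -4, h(14/5) = -4/25. x(3) = (14/5) - (-4/25)·((14/5) - 2)/((-4/25) - (-4)) = 17/6.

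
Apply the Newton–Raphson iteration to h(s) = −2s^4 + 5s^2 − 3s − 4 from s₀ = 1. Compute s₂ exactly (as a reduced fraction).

h'(s) = −8s^3 + 10s − 3.
h(1) = −4, h'(1) = −1, so s₁ = 1 − (−4)/(−1) = −3.
h(−3) = −112, h'(−3) = 183, so s₂ = (−3) − (−112)/183 = −437/183.

−437/183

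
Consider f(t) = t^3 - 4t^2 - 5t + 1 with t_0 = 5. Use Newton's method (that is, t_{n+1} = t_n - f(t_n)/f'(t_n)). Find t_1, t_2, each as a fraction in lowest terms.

f'(t) = 3t^2 - 8t - 5.
f(5) = 1, f'(5) = 30, so t_1 = 5 - 1/30 = 149/30.
f(149/30) = 329/27000, f'(149/30) = 2927/100, so t_2 = (149/30) - (329/27000)/(2927/100) = 1962389/395145.

t_1 = 149/30, t_2 = 1962389/395145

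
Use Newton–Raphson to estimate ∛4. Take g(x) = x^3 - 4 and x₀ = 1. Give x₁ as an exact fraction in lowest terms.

2

g'(x) = 3x^2.
g(1) = -3, g'(1) = 3, so x₁ = 1 - (-3)/3 = 2.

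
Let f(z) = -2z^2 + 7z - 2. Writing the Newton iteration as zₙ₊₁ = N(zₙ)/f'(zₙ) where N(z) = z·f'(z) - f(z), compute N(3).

-16

f'(z) = -4z + 7.
N(z) = z·f'(z) - f(z) = z·(-4z + 7) - (-2z^2 + 7z - 2) = -2z^2 + 2.
N(3) = -16.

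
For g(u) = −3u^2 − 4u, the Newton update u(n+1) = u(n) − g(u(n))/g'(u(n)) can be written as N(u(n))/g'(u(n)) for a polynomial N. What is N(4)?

g'(u) = −6u − 4.
N(u) = u·g'(u) − g(u) = u·(−6u − 4) − (−3u^2 − 4u) = −3u^2.
N(4) = −48.

−48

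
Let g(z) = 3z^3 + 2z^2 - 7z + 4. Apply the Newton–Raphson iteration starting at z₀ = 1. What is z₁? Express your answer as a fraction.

2/3

g'(z) = 9z^2 + 4z - 7.
g(1) = 2, g'(1) = 6, so z₁ = 1 - 2/6 = 2/3.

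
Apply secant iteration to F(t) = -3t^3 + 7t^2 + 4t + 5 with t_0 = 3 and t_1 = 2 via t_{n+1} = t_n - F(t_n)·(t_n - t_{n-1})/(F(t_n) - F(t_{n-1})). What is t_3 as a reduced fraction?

F(3) = -1, F(2) = 17. t_2 = 2 - 17·(2 - 3)/(17 - (-1)) = 53/18.
F(2) = 17, F(53/18) = 1717/1944. t_3 = (53/18) - (1717/1944)·((53/18) - 2)/((1717/1944) - 17) = 5522/1843.

5522/1843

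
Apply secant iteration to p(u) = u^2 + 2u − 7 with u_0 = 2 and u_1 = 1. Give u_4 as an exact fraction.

p(2) = 1, p(1) = −4. u_2 = 1 − (−4)·(1 − 2)/((−4) − 1) = 9/5.
p(1) = −4, p(9/5) = −4/25. u_3 = (9/5) − (−4/25)·((9/5) − 1)/((−4/25) − (−4)) = 11/6.
p(9/5) = −4/25, p(11/6) = 1/36. u_4 = (11/6) − (1/36)·((11/6) − (9/5))/((1/36) − (−4/25)) = 309/169.

309/169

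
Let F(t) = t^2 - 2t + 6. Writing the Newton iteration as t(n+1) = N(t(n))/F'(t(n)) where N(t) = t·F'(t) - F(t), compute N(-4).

F'(t) = 2t - 2.
N(t) = t·F'(t) - F(t) = t·(2t - 2) - (t^2 - 2t + 6) = t^2 - 6.
N(-4) = 10.

10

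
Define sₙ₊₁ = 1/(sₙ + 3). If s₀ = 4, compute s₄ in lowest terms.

s₁ = 1/(4 + 3) = 1/7.
s₂ = 1/(1/7 + 3) = 7/22.
s₃ = 1/(7/22 + 3) = 22/73.
s₄ = 1/(22/73 + 3) = 73/241.

73/241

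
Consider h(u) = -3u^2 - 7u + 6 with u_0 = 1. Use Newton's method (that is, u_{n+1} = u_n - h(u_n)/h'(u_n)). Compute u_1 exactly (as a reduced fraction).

9/13

h'(u) = -6u - 7.
h(1) = -4, h'(1) = -13, so u_1 = 1 - (-4)/(-13) = 9/13.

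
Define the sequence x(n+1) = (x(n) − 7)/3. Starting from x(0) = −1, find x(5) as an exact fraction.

x(1) = ((−1) − 7)/3 = −8/3.
x(2) = ((−8/3) − 7)/3 = −29/9.
x(3) = ((−29/9) − 7)/3 = −92/27.
x(4) = ((−92/27) − 7)/3 = −281/81.
x(5) = ((−281/81) − 7)/3 = −848/243.

−848/243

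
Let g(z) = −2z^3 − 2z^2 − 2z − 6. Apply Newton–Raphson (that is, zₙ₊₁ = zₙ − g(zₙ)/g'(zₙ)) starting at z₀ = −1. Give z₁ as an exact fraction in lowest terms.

g'(z) = −6z^2 − 4z − 2.
g(−1) = −4, g'(−1) = −4, so z₁ = (−1) − (−4)/(−4) = −2.

−2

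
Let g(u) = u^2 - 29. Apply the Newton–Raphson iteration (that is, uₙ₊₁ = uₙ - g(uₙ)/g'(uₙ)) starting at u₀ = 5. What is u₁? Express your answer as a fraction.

g'(u) = 2u.
g(5) = -4, g'(5) = 10, so u₁ = 5 - (-4)/10 = 27/5.

27/5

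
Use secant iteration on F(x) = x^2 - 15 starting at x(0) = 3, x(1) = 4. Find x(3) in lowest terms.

F(3) = -6, F(4) = 1. x(2) = 4 - 1·(4 - 3)/(1 - (-6)) = 27/7.
F(4) = 1, F(27/7) = -6/49. x(3) = (27/7) - (-6/49)·((27/7) - 4)/((-6/49) - 1) = 213/55.

213/55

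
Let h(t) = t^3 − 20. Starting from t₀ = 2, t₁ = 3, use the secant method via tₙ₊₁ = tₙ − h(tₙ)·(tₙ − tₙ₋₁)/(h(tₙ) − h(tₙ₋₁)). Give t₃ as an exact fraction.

23270/8599

h(2) = −12, h(3) = 7. t₂ = 3 − 7·(3 − 2)/(7 − (−12)) = 50/19.
h(3) = 7, h(50/19) = −12180/6859. t₃ = (50/19) − (−12180/6859)·((50/19) − 3)/((−12180/6859) − 7) = 23270/8599.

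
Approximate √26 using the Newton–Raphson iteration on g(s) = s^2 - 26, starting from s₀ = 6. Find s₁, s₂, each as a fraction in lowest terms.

g'(s) = 2s.
g(6) = 10, g'(6) = 12, so s₁ = 6 - 10/12 = 31/6.
g(31/6) = 25/36, g'(31/6) = 31/3, so s₂ = (31/6) - (25/36)/(31/3) = 1897/372.

s₁ = 31/6, s₂ = 1897/372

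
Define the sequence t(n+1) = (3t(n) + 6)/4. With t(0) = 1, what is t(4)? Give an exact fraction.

t(1) = (3·1 + 6)/4 = 9/4.
t(2) = (3·(9/4) + 6)/4 = 51/16.
t(3) = (3·(51/16) + 6)/4 = 249/64.
t(4) = (3·(249/64) + 6)/4 = 1131/256.

1131/256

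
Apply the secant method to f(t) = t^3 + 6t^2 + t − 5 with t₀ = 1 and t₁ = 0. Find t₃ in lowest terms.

f(1) = 3, f(0) = −5. t₂ = 0 − (−5)·(0 − 1)/((−5) − 3) = 5/8.
f(0) = −5, f(5/8) = −915/512. t₃ = (5/8) − (−915/512)·((5/8) − 0)/((−915/512) − (−5)) = 320/329.

320/329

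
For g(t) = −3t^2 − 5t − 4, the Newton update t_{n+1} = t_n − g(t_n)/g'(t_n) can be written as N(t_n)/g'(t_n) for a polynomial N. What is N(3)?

g'(t) = −6t − 5.
N(t) = t·g'(t) − g(t) = t·(−6t − 5) − (−3t^2 − 5t − 4) = −3t^2 + 4.
N(3) = −23.

−23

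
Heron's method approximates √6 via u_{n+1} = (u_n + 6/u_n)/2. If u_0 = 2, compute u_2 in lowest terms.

49/20

u_1 = (2 + 6/2)/2 = 5/2.
u_2 = (5/2 + 6/(5/2))/2 = 49/20.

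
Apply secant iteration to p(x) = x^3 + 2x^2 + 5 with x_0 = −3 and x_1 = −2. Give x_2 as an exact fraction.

p(−3) = −4, p(−2) = 5. x_2 = (−2) − 5·((−2) − (−3))/(5 − (−4)) = −23/9.

−23/9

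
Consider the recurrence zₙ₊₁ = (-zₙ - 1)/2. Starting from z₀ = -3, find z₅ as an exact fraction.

z₁ = (-(-3) - 1)/2 = 1.
z₂ = (-1 - 1)/2 = -1.
z₃ = (-(-1) - 1)/2 = 0.
z₄ = (-0 - 1)/2 = -1/2.
z₅ = (-(-1/2) - 1)/2 = -1/4.

-1/4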